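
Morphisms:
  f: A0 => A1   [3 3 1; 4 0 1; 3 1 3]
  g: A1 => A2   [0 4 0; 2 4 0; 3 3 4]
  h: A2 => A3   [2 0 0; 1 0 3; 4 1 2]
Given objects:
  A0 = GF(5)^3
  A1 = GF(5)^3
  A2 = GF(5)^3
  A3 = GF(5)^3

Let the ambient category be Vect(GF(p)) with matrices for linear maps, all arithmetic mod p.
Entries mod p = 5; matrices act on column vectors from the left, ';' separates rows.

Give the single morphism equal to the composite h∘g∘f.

Answer: [2 0 3; 0 4 3; 2 2 3]

Work:
  e0=⟨1,0,0⟩ f=>⟨3,4,3⟩ g=>⟨1,2,3⟩ h=>⟨2,0,2⟩
  e1=⟨0,1,0⟩ f=>⟨3,0,1⟩ g=>⟨0,1,3⟩ h=>⟨0,4,2⟩
  e2=⟨0,0,1⟩ f=>⟨1,1,3⟩ g=>⟨4,1,3⟩ h=>⟨3,3,3⟩
⟦path⟧: [2 0 3; 0 4 3; 2 2 3]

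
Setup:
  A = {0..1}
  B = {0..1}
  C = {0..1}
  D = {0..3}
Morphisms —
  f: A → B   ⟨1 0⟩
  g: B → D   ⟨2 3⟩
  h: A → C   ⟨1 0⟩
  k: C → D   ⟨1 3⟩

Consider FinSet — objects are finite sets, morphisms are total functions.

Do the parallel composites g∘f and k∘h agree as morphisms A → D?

Answer: DOES NOT COMMUTE

Trace:
Along f;g (path 1):
  0 f→1 g→3
  1 f→0 g→2
  composite₁ = ⟨3 2⟩
Along h;k (path 2):
  0 h→1 k→3
  1 h→0 k→1
  composite₂ = ⟨3 1⟩
Equal? differ; not commutative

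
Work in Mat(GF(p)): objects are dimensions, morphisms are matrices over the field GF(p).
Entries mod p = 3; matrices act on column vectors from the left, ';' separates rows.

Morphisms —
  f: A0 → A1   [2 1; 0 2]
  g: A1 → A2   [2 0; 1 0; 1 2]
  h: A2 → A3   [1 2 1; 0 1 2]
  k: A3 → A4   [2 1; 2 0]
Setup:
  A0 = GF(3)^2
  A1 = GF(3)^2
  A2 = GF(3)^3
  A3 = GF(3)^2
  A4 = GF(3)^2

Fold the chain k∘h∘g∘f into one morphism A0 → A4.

  e0=[1,0] f→[2,0] g→[1,2,2] h→[1,0] k→[2,2]
  e1=[0,1] f→[1,2] g→[2,1,2] h→[0,2] k→[2,0]
composite: [2 2; 2 0]

Answer: [2 2; 2 0]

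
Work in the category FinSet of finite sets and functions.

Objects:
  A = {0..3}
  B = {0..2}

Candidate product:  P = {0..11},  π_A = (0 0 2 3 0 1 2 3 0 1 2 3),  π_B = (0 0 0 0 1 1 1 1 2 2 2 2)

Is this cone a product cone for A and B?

|A|·|B| = 4·3 = 12;  |P| = 12
Check the pairing map k ↦ (π_A(k), π_B(k)):
  0 -> (0,0)
  1 -> (0,0)  ✗ repeats pair of k=0
  2 -> (2,0)
  3 -> (3,0)
  4 -> (0,1)
  5 -> (1,1)
  6 -> (2,1)
  7 -> (3,1)
  8 -> (0,2)
  9 -> (1,2)
  10 -> (2,2)
  11 -> (3,2)
distinct pairs in image: 11 / 12 needed
  → (0,0) hit at k=0 and k=1

Answer: NOT A VALID PRODUCT — duplicate pair at indices 0,1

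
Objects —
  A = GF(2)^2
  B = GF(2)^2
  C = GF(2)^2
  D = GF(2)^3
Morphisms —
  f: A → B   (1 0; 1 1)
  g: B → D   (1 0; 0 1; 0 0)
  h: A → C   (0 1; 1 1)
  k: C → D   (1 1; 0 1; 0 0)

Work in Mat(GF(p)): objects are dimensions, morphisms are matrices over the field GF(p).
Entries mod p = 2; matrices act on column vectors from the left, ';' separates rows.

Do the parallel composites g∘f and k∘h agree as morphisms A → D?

Answer: COMMUTES

Trace:
Path 1 = f;g:
  e0=(1,0) f→(1,1) g→(1,1,0)
  e1=(0,1) f→(0,1) g→(0,1,0)
  result₁ = (1 0; 1 1; 0 0)
Path 2 = h;k:
  e0=(1,0) h→(0,1) k→(1,1,0)
  e1=(0,1) h→(1,1) k→(0,1,0)
  result₂ = (1 0; 1 1; 0 0)
Equal? same morphism ✓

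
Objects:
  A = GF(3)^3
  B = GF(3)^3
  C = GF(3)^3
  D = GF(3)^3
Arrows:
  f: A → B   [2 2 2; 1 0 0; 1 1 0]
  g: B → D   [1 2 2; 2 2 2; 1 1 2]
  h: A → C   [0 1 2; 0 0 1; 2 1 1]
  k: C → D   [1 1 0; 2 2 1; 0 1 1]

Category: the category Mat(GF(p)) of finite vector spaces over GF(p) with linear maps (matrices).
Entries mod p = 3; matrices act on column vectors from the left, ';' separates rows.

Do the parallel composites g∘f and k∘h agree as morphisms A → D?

Answer: DOES NOT COMMUTE

Derivation:
Along f;g (path 1):
  e0=(1,0,0) f→(2,1,1) g→(0,2,2)
  e1=(0,1,0) f→(2,0,1) g→(1,0,1)
  e2=(0,0,1) f→(2,0,0) g→(2,1,2)
  composite₁ = [0 1 2; 2 0 1; 2 1 2]
Along h;k (path 2):
  e0=(1,0,0) h→(0,0,2) k→(0,2,2)
  e1=(0,1,0) h→(1,0,1) k→(1,0,1)
  e2=(0,0,1) h→(2,1,1) k→(0,1,2)
  composite₂ = [0 1 0; 2 0 1; 2 1 2]
Equal? distinct morphisms ✗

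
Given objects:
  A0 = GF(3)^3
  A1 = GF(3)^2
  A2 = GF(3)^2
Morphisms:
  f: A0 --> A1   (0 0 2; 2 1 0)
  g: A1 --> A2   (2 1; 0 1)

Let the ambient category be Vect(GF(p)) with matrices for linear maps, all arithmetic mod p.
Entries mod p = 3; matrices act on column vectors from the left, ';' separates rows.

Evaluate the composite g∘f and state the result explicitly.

  e0=(1,0,0) f-->(0,2) g-->(2,2)
  e1=(0,1,0) f-->(0,1) g-->(1,1)
  e2=(0,0,1) f-->(2,0) g-->(1,0)
result: (2 1 1; 2 1 0)

Answer: (2 1 1; 2 1 0)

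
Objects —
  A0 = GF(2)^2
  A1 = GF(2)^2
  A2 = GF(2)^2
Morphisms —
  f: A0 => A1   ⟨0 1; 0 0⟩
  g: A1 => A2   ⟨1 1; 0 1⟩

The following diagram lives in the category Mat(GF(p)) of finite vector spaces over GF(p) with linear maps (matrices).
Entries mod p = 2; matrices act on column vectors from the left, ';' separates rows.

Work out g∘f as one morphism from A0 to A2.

  e0=[1,0] f=>[0,0] g=>[0,0]
  e1=[0,1] f=>[1,0] g=>[1,0]
result: ⟨0 1; 0 0⟩

Answer: ⟨0 1; 0 0⟩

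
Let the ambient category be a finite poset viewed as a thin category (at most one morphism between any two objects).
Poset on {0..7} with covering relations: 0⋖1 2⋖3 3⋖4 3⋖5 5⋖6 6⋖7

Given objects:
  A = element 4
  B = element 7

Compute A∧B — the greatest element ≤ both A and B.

Answer: A∧B = 3

Work:
{x : x≤A ∧ x≤B} = {2,3}  (A=4, B=7)
  2 ≤ 3
  3 ≤ 3
glb = 3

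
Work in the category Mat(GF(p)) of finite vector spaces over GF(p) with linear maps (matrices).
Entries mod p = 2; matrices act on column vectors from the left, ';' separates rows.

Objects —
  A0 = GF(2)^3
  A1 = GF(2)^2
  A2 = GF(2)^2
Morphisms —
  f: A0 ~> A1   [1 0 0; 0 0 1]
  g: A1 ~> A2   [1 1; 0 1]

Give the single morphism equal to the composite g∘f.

Answer: [1 0 1; 0 0 1]

Trace:
  e0=⟨1,0,0⟩ f~>⟨1,0⟩ g~>⟨1,0⟩
  e1=⟨0,1,0⟩ f~>⟨0,0⟩ g~>⟨0,0⟩
  e2=⟨0,0,1⟩ f~>⟨0,1⟩ g~>⟨1,1⟩
composite: [1 0 1; 0 0 1]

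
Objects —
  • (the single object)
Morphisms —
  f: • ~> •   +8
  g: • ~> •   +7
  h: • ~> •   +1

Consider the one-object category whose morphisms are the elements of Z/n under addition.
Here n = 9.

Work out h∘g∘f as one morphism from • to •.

Answer: +7

Work:
  0 +8≡8 +7≡6 +1≡7  (mod 9)
⟦path⟧: +7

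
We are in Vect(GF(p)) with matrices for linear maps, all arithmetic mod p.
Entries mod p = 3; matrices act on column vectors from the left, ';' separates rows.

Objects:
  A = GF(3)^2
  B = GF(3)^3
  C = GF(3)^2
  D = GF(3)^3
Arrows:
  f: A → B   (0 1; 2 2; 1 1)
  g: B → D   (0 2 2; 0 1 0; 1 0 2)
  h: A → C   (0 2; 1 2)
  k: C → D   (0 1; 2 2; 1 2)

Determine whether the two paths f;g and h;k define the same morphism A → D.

1) trace f;g:
  e0=⟨1,0⟩ f→⟨0,2,1⟩ g→⟨0,2,2⟩
  e1=⟨0,1⟩ f→⟨1,2,1⟩ g→⟨0,2,0⟩
  result₁ = (0 0; 2 2; 2 0)
2) trace h;k:
  e0=⟨1,0⟩ h→⟨0,1⟩ k→⟨1,2,2⟩
  e1=⟨0,1⟩ h→⟨2,2⟩ k→⟨2,2,0⟩
  result₂ = (1 2; 2 2; 2 0)
Equal? NO — does not commute

Answer: DOES NOT COMMUTE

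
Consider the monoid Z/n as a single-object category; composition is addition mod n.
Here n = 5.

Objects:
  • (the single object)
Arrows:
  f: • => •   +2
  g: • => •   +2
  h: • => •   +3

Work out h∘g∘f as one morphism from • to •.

Answer: +2

Work:
  0 +2≡2 +2≡4 +3≡2  (mod 5)
result: +2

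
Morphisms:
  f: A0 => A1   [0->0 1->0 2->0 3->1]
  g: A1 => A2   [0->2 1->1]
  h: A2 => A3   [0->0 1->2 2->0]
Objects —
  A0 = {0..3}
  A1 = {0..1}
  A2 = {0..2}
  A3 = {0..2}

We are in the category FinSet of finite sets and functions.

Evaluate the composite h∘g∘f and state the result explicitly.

  0 f=>0 g=>2 h=>0
  1 f=>0 g=>2 h=>0
  2 f=>0 g=>2 h=>0
  3 f=>1 g=>1 h=>2
composite: [0->0 1->0 2->0 3->2]

Answer: [0->0 1->0 2->0 3->2]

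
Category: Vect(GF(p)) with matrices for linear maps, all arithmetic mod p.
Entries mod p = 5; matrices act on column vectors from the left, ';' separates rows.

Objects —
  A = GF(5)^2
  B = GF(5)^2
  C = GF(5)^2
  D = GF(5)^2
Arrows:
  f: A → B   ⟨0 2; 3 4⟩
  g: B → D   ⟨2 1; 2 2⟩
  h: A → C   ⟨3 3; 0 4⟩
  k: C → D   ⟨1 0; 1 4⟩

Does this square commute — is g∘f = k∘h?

Answer: DOES NOT COMMUTE

Trace:
Path 1 = f;g:
  e0=[1,0] f→[0,3] g→[3,1]
  e1=[0,1] f→[2,4] g→[3,2]
  composite₁ = ⟨3 3; 1 2⟩
Path 2 = h;k:
  e0=[1,0] h→[3,0] k→[3,3]
  e1=[0,1] h→[3,4] k→[3,4]
  composite₂ = ⟨3 3; 3 4⟩
Equal? distinct morphisms ✗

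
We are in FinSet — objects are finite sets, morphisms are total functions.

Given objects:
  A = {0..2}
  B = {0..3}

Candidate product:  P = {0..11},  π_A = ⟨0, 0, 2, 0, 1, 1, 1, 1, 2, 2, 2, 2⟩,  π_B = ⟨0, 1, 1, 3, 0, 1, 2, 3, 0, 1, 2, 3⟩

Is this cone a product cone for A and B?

|A|·|B| = 3·4 = 12;  |P| = 12
Check the pairing map k ↦ (π_A(k), π_B(k)):
  0 : (0,0)
  1 : (0,1)
  2 : (2,1)
  3 : (0,3)
  4 : (1,0)
  5 : (1,1)
  6 : (1,2)
  7 : (1,3)
  8 : (2,0)
  9 : (2,1)  ✗ repeats pair of k=2
  10 : (2,2)
  11 : (2,3)
distinct pairs in image: 11 / 12 needed
  → (2,1) hit at k=2 and k=9

Answer: NOT A VALID PRODUCT — duplicate pair at indices 9,2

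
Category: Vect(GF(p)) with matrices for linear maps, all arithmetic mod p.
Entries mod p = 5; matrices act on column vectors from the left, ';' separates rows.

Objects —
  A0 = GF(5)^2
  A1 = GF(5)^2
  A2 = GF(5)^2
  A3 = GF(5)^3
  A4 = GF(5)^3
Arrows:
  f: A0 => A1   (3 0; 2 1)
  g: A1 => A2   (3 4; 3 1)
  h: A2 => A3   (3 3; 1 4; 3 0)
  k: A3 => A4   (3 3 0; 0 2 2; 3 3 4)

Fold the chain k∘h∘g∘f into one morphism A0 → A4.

Answer: (0 4; 4 0; 4 2)

Trace:
  e0=⟨1,0⟩ f=>⟨3,2⟩ g=>⟨2,1⟩ h=>⟨4,1,1⟩ k=>⟨0,4,4⟩
  e1=⟨0,1⟩ f=>⟨0,1⟩ g=>⟨4,1⟩ h=>⟨0,3,2⟩ k=>⟨4,0,2⟩
composite: (0 4; 4 0; 4 2)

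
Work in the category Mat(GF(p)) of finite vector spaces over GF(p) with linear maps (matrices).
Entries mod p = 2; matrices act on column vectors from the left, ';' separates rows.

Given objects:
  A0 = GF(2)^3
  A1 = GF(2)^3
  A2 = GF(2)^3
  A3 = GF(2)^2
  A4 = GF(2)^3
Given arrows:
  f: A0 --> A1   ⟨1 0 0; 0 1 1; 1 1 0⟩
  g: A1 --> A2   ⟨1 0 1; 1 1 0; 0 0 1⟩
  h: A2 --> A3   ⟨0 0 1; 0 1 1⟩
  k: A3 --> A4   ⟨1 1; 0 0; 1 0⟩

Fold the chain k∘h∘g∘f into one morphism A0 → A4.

  e0=[1,0,0] f-->[1,0,1] g-->[0,1,1] h-->[1,0] k-->[1,0,1]
  e1=[0,1,0] f-->[0,1,1] g-->[1,1,1] h-->[1,0] k-->[1,0,1]
  e2=[0,0,1] f-->[0,1,0] g-->[0,1,0] h-->[0,1] k-->[1,0,0]
⟦path⟧: ⟨1 1 1; 0 0 0; 1 1 0⟩

Answer: ⟨1 1 1; 0 0 0; 1 1 0⟩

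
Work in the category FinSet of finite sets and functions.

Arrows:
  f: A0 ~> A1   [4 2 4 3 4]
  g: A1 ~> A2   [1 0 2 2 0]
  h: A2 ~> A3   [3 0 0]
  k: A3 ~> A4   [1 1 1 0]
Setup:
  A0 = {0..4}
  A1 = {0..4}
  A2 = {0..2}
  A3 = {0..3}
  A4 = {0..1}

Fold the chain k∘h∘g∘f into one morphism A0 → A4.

  0 f~>4 g~>0 h~>3 k~>0
  1 f~>2 g~>2 h~>0 k~>1
  2 f~>4 g~>0 h~>3 k~>0
  3 f~>3 g~>2 h~>0 k~>1
  4 f~>4 g~>0 h~>3 k~>0
result: [0 1 0 1 0]

Answer: [0 1 0 1 0]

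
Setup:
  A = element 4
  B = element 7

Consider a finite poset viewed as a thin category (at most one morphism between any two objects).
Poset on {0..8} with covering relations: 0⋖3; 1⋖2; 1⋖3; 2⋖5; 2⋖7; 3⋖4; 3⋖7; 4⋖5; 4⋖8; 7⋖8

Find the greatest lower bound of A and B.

Answer: A∧B = 3

Derivation:
Common predecessors of 4,7: {0,1,3}
  0 ⊑ 3
  1 ⊑ 3
  3 ⊑ 3
glb = 3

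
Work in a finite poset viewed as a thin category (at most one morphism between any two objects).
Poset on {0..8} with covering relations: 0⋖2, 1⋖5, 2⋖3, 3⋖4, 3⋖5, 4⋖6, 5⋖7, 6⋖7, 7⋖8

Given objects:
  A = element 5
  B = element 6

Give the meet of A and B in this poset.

Answer: A∧B = 3

Work:
Lower bounds of A=5 and B=6: {0,2,3}
  0 <= 3
  2 <= 3
  3 <= 3
glb = 3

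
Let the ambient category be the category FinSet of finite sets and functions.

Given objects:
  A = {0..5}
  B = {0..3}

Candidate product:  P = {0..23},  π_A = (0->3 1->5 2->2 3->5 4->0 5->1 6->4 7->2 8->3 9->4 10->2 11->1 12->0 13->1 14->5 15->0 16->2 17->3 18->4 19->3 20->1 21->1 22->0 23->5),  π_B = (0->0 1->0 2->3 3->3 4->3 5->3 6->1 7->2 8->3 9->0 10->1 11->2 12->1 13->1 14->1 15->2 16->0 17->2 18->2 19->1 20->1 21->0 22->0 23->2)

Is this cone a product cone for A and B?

|A|·|B| = 6·4 = 24;  |P| = 24
Check the pairing map k ↦ (π_A(k), π_B(k)):
  0 -> (3,0)
  1 -> (5,0)
  2 -> (2,3)
  3 -> (5,3)
  4 -> (0,3)
  5 -> (1,3)
  6 -> (4,1)
  7 -> (2,2)
  8 -> (3,3)
  9 -> (4,0)
  10 -> (2,1)
  11 -> (1,2)
  12 -> (0,1)
  13 -> (1,1)
  14 -> (5,1)
  15 -> (0,2)
  16 -> (2,0)
  17 -> (3,2)
  18 -> (4,2)
  19 -> (3,1)
  20 -> (1,1)  ✗ repeats pair of k=13
  21 -> (1,0)
  22 -> (0,0)
  23 -> (5,2)
distinct pairs in image: 23 / 24 needed
  → (1,1) hit at k=13 and k=20

Answer: NOT A VALID PRODUCT — duplicate pair at indices 20,13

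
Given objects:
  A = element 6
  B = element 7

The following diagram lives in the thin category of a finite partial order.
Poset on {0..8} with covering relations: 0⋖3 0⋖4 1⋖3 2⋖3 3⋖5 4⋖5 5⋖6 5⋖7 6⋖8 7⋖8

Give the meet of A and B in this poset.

Answer: A∧B = 5

Trace:
Common predecessors of 6,7: {0,1,2,3,4,5}
  0 ⊑ 5
  1 ⊑ 5
  2 ⊑ 5
  3 ⊑ 5
  4 ⊑ 5
  5 ⊑ 5
glb = 5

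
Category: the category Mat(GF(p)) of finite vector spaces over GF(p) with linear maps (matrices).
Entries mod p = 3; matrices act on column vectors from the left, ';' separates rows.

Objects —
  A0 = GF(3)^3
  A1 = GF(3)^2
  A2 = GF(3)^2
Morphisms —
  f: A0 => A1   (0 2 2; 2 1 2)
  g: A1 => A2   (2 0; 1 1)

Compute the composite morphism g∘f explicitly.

  e0=[1,0,0] f=>[0,2] g=>[0,2]
  e1=[0,1,0] f=>[2,1] g=>[1,0]
  e2=[0,0,1] f=>[2,2] g=>[1,1]
⟦path⟧: (0 1 1; 2 0 1)

Answer: (0 1 1; 2 0 1)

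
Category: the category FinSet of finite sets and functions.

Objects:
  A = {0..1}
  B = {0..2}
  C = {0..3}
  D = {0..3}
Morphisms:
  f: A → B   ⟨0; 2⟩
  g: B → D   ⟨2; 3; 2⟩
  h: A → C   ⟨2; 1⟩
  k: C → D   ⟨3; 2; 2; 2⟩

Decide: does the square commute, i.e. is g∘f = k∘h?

1) trace f;g:
  0 f→0 g→2
  1 f→2 g→2
  result₁ = ⟨2; 2⟩
2) trace h;k:
  0 h→2 k→2
  1 h→1 k→2
  result₂ = ⟨2; 2⟩
Equal? same morphism ✓

Answer: COMMUTES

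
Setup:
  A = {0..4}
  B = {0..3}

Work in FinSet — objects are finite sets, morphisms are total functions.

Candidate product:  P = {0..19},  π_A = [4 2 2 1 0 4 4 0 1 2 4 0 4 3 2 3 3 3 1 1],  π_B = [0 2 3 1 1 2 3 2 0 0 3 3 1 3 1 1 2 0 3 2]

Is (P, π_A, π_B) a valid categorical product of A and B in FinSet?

|A|·|B| = 5·4 = 20;  |P| = 20
Check the pairing map k ↦ (π_A(k), π_B(k)):
  0 -> (4,0)
  1 -> (2,2)
  2 -> (2,3)
  3 -> (1,1)
  4 -> (0,1)
  5 -> (4,2)
  6 -> (4,3)
  7 -> (0,2)
  8 -> (1,0)
  9 -> (2,0)
  10 -> (4,3)  ✗ repeats pair of k=6
  11 -> (0,3)
  12 -> (4,1)
  13 -> (3,3)
  14 -> (2,1)
  15 -> (3,1)
  16 -> (3,2)
  17 -> (3,0)
  18 -> (1,3)
  19 -> (1,2)
distinct pairs in image: 19 / 20 needed
  → (4,3) hit at k=6 and k=10

Answer: NOT A VALID PRODUCT — duplicate pair at indices 10,6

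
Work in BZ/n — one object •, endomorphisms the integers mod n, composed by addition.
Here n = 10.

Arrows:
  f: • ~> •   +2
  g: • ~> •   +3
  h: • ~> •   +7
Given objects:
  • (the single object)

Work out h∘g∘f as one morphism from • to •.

  0 +2≡2 +3≡5 +7≡2  (mod 10)
composite: +2

Answer: +2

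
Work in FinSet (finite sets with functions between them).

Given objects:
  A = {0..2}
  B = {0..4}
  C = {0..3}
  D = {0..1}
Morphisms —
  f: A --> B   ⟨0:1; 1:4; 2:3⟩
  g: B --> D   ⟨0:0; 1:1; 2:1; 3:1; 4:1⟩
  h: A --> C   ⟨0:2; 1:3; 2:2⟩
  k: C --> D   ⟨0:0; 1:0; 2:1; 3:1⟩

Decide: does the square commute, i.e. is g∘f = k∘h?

Answer: COMMUTES

Work:
Path 1 = f;g:
  0 f-->1 g-->1
  1 f-->4 g-->1
  2 f-->3 g-->1
  result₁ = ⟨0:1; 1:1; 2:1⟩
Path 2 = h;k:
  0 h-->2 k-->1
  1 h-->3 k-->1
  2 h-->2 k-->1
  result₂ = ⟨0:1; 1:1; 2:1⟩
Equal? equal; square commutes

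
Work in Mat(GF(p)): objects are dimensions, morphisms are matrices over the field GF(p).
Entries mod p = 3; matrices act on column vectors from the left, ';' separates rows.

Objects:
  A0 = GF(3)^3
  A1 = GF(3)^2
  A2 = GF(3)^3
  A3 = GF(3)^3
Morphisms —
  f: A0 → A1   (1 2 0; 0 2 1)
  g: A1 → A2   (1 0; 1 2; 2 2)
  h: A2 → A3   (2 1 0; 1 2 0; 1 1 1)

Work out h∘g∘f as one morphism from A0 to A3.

Answer: (0 1 2; 0 2 1; 1 1 1)

Derivation:
  e0=[1,0,0] f→[1,0] g→[1,1,2] h→[0,0,1]
  e1=[0,1,0] f→[2,2] g→[2,0,2] h→[1,2,1]
  e2=[0,0,1] f→[0,1] g→[0,2,2] h→[2,1,1]
composite: (0 1 2; 0 2 1; 1 1 1)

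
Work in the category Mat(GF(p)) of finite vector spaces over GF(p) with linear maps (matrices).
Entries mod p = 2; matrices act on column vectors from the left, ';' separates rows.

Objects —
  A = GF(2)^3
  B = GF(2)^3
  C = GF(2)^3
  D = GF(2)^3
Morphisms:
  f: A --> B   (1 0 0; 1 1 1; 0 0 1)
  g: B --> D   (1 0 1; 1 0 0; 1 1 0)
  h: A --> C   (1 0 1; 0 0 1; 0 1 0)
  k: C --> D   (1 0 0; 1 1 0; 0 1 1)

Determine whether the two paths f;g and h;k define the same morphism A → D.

Answer: COMMUTES

Trace:
Along f;g (path 1):
  e0=[1,0,0] f-->[1,1,0] g-->[1,1,0]
  e1=[0,1,0] f-->[0,1,0] g-->[0,0,1]
  e2=[0,0,1] f-->[0,1,1] g-->[1,0,1]
  ⟦path⟧₁ = (1 0 1; 1 0 0; 0 1 1)
Along h;k (path 2):
  e0=[1,0,0] h-->[1,0,0] k-->[1,1,0]
  e1=[0,1,0] h-->[0,0,1] k-->[0,0,1]
  e2=[0,0,1] h-->[1,1,0] k-->[1,0,1]
  ⟦path⟧₂ = (1 0 1; 1 0 0; 0 1 1)
Equal? same morphism ✓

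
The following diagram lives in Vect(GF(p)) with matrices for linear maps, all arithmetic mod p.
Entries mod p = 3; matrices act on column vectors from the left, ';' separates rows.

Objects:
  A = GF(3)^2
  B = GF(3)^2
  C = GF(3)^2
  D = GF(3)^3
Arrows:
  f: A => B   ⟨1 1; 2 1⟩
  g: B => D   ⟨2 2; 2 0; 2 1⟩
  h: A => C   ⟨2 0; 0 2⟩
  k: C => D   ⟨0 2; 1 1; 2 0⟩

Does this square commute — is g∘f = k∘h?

1) trace f;g:
  e0=⟨1,0⟩ f=>⟨1,2⟩ g=>⟨0,2,1⟩
  e1=⟨0,1⟩ f=>⟨1,1⟩ g=>⟨1,2,0⟩
  composite₁ = ⟨0 1; 2 2; 1 0⟩
2) trace h;k:
  e0=⟨1,0⟩ h=>⟨2,0⟩ k=>⟨0,2,1⟩
  e1=⟨0,1⟩ h=>⟨0,2⟩ k=>⟨1,2,0⟩
  composite₂ = ⟨0 1; 2 2; 1 0⟩
Equal? YES — commutes

Answer: COMMUTES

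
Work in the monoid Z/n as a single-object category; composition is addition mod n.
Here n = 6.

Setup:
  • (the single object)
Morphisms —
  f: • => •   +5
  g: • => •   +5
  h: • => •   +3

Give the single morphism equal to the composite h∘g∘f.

  0 +5≡5 +5≡4 +3≡1  (mod 6)
result: +1

Answer: +1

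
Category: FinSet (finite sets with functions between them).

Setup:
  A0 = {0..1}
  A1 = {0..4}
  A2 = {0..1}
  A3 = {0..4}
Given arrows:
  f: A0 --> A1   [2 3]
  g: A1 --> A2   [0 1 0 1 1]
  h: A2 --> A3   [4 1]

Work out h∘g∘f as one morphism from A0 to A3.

  0 f-->2 g-->0 h-->4
  1 f-->3 g-->1 h-->1
⟦path⟧: [4 1]

Answer: [4 1]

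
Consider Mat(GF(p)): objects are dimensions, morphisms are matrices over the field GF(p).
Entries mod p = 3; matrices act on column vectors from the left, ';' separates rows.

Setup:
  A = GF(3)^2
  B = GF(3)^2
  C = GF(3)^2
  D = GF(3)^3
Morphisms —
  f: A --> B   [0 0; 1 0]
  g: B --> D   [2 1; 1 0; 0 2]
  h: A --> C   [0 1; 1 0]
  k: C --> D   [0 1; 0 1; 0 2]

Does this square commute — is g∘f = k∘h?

Answer: DOES NOT COMMUTE

Derivation:
Along f;g (path 1):
  e0=⟨1,0⟩ f-->⟨0,1⟩ g-->⟨1,0,2⟩
  e1=⟨0,1⟩ f-->⟨0,0⟩ g-->⟨0,0,0⟩
  composite₁ = [1 0; 0 0; 2 0]
Along h;k (path 2):
  e0=⟨1,0⟩ h-->⟨0,1⟩ k-->⟨1,1,2⟩
  e1=⟨0,1⟩ h-->⟨1,0⟩ k-->⟨0,0,0⟩
  composite₂ = [1 0; 1 0; 2 0]
Equal? NO — does not commute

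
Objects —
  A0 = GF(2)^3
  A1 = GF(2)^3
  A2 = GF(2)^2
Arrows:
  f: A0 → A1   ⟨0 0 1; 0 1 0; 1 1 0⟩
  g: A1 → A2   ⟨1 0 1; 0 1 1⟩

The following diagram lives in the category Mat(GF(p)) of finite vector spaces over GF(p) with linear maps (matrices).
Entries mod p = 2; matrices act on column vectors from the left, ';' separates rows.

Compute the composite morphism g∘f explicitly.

  e0=[1,0,0] f→[0,0,1] g→[1,1]
  e1=[0,1,0] f→[0,1,1] g→[1,0]
  e2=[0,0,1] f→[1,0,0] g→[1,0]
⟦path⟧: ⟨1 1 1; 1 0 0⟩

Answer: ⟨1 1 1; 1 0 0⟩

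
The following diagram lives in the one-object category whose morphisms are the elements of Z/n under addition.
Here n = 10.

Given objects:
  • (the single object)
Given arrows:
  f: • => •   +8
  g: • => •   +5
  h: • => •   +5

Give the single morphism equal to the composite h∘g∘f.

Answer: +8

Derivation:
  0 +8≡8 +5≡3 +5≡8  (mod 10)
result: +8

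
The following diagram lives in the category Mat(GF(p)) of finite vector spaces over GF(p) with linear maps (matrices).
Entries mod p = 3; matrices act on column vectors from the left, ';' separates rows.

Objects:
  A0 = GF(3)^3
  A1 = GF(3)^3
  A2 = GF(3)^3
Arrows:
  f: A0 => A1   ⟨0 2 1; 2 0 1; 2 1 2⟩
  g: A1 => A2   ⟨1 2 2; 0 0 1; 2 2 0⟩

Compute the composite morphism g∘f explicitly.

Answer: ⟨2 1 1; 2 1 2; 1 1 1⟩

Work:
  e0=⟨1,0,0⟩ f=>⟨0,2,2⟩ g=>⟨2,2,1⟩
  e1=⟨0,1,0⟩ f=>⟨2,0,1⟩ g=>⟨1,1,1⟩
  e2=⟨0,0,1⟩ f=>⟨1,1,2⟩ g=>⟨1,2,1⟩
⟦path⟧: ⟨2 1 1; 2 1 2; 1 1 1⟩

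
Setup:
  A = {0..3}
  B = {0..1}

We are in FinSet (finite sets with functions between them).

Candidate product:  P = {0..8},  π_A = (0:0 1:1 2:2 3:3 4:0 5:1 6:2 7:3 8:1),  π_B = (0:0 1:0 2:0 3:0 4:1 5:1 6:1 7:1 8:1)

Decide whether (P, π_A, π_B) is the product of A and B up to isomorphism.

|A|·|B| = 4·2 = 8;  |P| = 9
  → cardinalities differ; no bijection possible.

Answer: NOT A VALID PRODUCT — |P|=9 ≠ |A|·|B|=8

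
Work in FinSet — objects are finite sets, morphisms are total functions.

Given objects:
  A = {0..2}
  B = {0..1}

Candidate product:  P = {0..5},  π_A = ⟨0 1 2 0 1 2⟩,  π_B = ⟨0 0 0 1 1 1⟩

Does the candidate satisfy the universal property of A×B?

|A|·|B| = 3·2 = 6;  |P| = 6
Check the pairing map k ↦ (π_A(k), π_B(k)):
  0 : (0,0)
  1 : (1,0)
  2 : (2,0)
  3 : (0,1)
  4 : (1,1)
  5 : (2,1)
distinct pairs in image: 6 / 6 needed
  → bijection onto A×B; projections well-typed.

Answer: VALID PRODUCT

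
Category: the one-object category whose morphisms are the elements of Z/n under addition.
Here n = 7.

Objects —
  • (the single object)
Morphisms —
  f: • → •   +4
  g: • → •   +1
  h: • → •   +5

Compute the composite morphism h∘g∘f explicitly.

Answer: +3

Trace:
  0 +4≡4 +1≡5 +5≡3  (mod 7)
result: +3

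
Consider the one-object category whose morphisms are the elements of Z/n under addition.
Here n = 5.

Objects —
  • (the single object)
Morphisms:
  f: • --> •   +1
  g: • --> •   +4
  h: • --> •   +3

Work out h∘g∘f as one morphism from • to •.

Answer: +3

Trace:
  0 +1≡1 +4≡0 +3≡3  (mod 5)
⟦path⟧: +3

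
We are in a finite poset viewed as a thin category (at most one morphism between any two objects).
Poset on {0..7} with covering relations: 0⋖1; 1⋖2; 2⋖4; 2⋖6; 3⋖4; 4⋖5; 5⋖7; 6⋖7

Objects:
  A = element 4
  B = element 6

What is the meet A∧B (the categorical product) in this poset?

Lower bounds of A=4 and B=6: {0,1,2}
  0 <= 2
  1 <= 2
  2 <= 2
glb = 2

Answer: A∧B = 2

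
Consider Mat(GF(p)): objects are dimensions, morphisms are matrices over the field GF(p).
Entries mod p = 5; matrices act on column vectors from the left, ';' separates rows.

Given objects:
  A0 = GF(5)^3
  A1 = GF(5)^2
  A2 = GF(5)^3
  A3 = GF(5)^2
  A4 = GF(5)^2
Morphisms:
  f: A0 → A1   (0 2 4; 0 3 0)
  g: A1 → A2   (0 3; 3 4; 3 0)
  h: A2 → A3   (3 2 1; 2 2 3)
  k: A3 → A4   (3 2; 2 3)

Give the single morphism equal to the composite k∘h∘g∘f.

  e0=[1,0,0] f→[0,0] g→[0,0,0] h→[0,0] k→[0,0]
  e1=[0,1,0] f→[2,3] g→[4,3,1] h→[4,2] k→[1,4]
  e2=[0,0,1] f→[4,0] g→[0,2,2] h→[1,0] k→[3,2]
composite: (0 1 3; 0 4 2)

Answer: (0 1 3; 0 4 2)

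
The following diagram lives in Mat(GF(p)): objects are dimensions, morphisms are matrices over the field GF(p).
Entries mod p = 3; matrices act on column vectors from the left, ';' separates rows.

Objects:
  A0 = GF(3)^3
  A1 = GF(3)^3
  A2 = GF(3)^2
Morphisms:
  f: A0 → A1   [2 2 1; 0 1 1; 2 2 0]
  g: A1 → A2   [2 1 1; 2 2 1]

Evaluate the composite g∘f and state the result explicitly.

  e0=[1,0,0] f→[2,0,2] g→[0,0]
  e1=[0,1,0] f→[2,1,2] g→[1,2]
  e2=[0,0,1] f→[1,1,0] g→[0,1]
composite: [0 1 0; 0 2 1]

Answer: [0 1 0; 0 2 1]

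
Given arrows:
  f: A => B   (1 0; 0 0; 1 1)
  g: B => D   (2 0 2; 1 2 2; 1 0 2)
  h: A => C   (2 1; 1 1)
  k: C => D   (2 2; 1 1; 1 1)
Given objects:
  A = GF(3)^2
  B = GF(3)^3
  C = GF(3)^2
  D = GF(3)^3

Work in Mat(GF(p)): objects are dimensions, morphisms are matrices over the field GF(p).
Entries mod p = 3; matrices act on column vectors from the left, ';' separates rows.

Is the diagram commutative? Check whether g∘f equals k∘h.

Along f;g (path 1):
  e0=(1,0) f=>(1,0,1) g=>(1,0,0)
  e1=(0,1) f=>(0,0,1) g=>(2,2,2)
  composite₁ = (1 2; 0 2; 0 2)
Along h;k (path 2):
  e0=(1,0) h=>(2,1) k=>(0,0,0)
  e1=(0,1) h=>(1,1) k=>(1,2,2)
  composite₂ = (0 1; 0 2; 0 2)
Equal? distinct morphisms ✗

Answer: DOES NOT COMMUTE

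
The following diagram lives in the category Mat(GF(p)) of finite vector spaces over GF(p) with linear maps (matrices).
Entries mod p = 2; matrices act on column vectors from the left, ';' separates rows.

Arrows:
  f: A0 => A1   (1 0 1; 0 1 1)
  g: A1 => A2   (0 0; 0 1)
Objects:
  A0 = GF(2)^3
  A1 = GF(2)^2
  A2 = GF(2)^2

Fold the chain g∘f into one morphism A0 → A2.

Answer: (0 0 0; 0 1 1)

Work:
  e0=⟨1,0,0⟩ f=>⟨1,0⟩ g=>⟨0,0⟩
  e1=⟨0,1,0⟩ f=>⟨0,1⟩ g=>⟨0,1⟩
  e2=⟨0,0,1⟩ f=>⟨1,1⟩ g=>⟨0,1⟩
composite: (0 0 0; 0 1 1)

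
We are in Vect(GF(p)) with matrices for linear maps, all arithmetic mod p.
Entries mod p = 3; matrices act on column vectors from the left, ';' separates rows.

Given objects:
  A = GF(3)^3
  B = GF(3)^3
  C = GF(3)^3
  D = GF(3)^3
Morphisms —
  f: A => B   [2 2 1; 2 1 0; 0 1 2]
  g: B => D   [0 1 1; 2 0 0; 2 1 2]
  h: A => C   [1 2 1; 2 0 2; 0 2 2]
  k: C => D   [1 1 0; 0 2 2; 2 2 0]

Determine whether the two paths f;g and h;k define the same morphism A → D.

Answer: DOES NOT COMMUTE

Derivation:
1) trace f;g:
  e0=[1,0,0] f=>[2,2,0] g=>[2,1,0]
  e1=[0,1,0] f=>[2,1,1] g=>[2,1,1]
  e2=[0,0,1] f=>[1,0,2] g=>[2,2,0]
  composite₁ = [2 2 2; 1 1 2; 0 1 0]
2) trace h;k:
  e0=[1,0,0] h=>[1,2,0] k=>[0,1,0]
  e1=[0,1,0] h=>[2,0,2] k=>[2,1,1]
  e2=[0,0,1] h=>[1,2,2] k=>[0,2,0]
  composite₂ = [0 2 0; 1 1 2; 0 1 0]
Equal? differ; not commutative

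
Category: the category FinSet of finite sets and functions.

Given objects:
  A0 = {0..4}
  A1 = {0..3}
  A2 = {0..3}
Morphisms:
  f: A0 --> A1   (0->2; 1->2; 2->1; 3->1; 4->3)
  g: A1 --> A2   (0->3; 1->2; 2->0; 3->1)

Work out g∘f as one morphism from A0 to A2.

Answer: (0->0; 1->0; 2->2; 3->2; 4->1)

Trace:
  0 f-->2 g-->0
  1 f-->2 g-->0
  2 f-->1 g-->2
  3 f-->1 g-->2
  4 f-->3 g-->1
result: (0->0; 1->0; 2->2; 3->2; 4->1)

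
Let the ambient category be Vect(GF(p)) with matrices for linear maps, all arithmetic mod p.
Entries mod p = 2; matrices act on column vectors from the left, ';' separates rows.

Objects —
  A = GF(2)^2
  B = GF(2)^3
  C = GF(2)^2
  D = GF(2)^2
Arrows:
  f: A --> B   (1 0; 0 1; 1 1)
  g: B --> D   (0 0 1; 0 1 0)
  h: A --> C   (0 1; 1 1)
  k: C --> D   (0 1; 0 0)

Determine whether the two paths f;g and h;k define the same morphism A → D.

1) trace f;g:
  e0=⟨1,0⟩ f-->⟨1,0,1⟩ g-->⟨1,0⟩
  e1=⟨0,1⟩ f-->⟨0,1,1⟩ g-->⟨1,1⟩
  ⟦path⟧₁ = (1 1; 0 1)
2) trace h;k:
  e0=⟨1,0⟩ h-->⟨0,1⟩ k-->⟨1,0⟩
  e1=⟨0,1⟩ h-->⟨1,1⟩ k-->⟨1,0⟩
  ⟦path⟧₂ = (1 1; 0 0)
Equal? distinct morphisms ✗

Answer: DOES NOT COMMUTE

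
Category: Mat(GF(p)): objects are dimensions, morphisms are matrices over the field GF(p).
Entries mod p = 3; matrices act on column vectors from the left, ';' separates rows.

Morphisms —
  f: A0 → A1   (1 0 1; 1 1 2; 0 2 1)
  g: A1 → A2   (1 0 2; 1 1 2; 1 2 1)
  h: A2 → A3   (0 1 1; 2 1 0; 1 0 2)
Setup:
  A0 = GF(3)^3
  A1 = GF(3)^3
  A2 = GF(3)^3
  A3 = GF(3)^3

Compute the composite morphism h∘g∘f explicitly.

  e0=(1,0,0) f→(1,1,0) g→(1,2,0) h→(2,1,1)
  e1=(0,1,0) f→(0,1,2) g→(1,2,1) h→(0,1,0)
  e2=(0,0,1) f→(1,2,1) g→(0,2,0) h→(2,2,0)
result: (2 0 2; 1 1 2; 1 0 0)

Answer: (2 0 2; 1 1 2; 1 0 0)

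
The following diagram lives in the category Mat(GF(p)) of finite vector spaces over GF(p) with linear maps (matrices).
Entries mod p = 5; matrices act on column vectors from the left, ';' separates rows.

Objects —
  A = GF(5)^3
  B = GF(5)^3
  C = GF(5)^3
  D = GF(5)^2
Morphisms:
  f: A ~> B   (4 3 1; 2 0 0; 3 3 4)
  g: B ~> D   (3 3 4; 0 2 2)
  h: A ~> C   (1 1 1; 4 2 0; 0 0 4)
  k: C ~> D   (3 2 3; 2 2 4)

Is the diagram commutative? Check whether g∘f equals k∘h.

Answer: DOES NOT COMMUTE

Derivation:
1) trace f;g:
  e0=[1,0,0] f~>[4,2,3] g~>[0,0]
  e1=[0,1,0] f~>[3,0,3] g~>[1,1]
  e2=[0,0,1] f~>[1,0,4] g~>[4,3]
  composite₁ = (0 1 4; 0 1 3)
2) trace h;k:
  e0=[1,0,0] h~>[1,4,0] k~>[1,0]
  e1=[0,1,0] h~>[1,2,0] k~>[2,1]
  e2=[0,0,1] h~>[1,0,4] k~>[0,3]
  composite₂ = (1 2 0; 0 1 3)
Equal? NO — does not commute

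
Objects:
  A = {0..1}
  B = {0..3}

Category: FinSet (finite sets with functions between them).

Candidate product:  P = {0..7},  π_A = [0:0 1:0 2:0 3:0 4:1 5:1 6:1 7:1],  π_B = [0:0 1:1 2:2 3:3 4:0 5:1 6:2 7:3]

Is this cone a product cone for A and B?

|A|·|B| = 2·4 = 8;  |P| = 8
Check the pairing map k ↦ (π_A(k), π_B(k)):
  0 : (0,0)
  1 : (0,1)
  2 : (0,2)
  3 : (0,3)
  4 : (1,0)
  5 : (1,1)
  6 : (1,2)
  7 : (1,3)
distinct pairs in image: 8 / 8 needed
  → bijection onto A×B; projections well-typed.

Answer: VALID PRODUCT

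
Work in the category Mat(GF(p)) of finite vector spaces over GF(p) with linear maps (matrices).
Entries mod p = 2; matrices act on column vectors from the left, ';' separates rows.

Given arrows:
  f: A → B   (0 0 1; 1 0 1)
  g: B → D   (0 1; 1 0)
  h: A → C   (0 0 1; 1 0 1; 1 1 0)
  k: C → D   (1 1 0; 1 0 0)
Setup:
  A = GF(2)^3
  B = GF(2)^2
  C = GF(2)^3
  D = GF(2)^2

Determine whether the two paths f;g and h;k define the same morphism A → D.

1) trace f;g:
  e0=⟨1,0,0⟩ f→⟨0,1⟩ g→⟨1,0⟩
  e1=⟨0,1,0⟩ f→⟨0,0⟩ g→⟨0,0⟩
  e2=⟨0,0,1⟩ f→⟨1,1⟩ g→⟨1,1⟩
  ⟦path⟧₁ = (1 0 1; 0 0 1)
2) trace h;k:
  e0=⟨1,0,0⟩ h→⟨0,1,1⟩ k→⟨1,0⟩
  e1=⟨0,1,0⟩ h→⟨0,0,1⟩ k→⟨0,0⟩
  e2=⟨0,0,1⟩ h→⟨1,1,0⟩ k→⟨0,1⟩
  ⟦path⟧₂ = (1 0 0; 0 0 1)
Equal? NO — does not commute

Answer: DOES NOT COMMUTE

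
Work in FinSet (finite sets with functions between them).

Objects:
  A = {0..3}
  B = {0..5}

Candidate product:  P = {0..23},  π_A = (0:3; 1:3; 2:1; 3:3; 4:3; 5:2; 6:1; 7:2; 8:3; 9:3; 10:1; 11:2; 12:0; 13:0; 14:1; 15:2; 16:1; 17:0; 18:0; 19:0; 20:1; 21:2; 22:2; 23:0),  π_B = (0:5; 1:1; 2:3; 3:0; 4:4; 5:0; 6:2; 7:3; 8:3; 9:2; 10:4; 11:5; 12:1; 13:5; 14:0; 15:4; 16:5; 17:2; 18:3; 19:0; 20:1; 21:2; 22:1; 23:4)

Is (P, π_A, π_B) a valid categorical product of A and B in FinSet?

|A|·|B| = 4·6 = 24;  |P| = 24
Check the pairing map k ↦ (π_A(k), π_B(k)):
  0 : (3,5)
  1 : (3,1)
  2 : (1,3)
  3 : (3,0)
  4 : (3,4)
  5 : (2,0)
  6 : (1,2)
  7 : (2,3)
  8 : (3,3)
  9 : (3,2)
  10 : (1,4)
  11 : (2,5)
  12 : (0,1)
  13 : (0,5)
  14 : (1,0)
  15 : (2,4)
  16 : (1,5)
  17 : (0,2)
  18 : (0,3)
  19 : (0,0)
  20 : (1,1)
  21 : (2,2)
  22 : (2,1)
  23 : (0,4)
distinct pairs in image: 24 / 24 needed
  → bijection onto A×B; projections well-typed.

Answer: VALID PRODUCT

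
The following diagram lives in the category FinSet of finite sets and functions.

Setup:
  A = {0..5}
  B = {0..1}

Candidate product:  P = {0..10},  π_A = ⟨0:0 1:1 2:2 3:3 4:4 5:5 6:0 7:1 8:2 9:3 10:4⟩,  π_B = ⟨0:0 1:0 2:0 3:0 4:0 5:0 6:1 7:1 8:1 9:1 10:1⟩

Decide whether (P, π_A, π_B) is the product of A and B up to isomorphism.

|A|·|B| = 6·2 = 12;  |P| = 11
  → cardinalities differ; no bijection possible.

Answer: NOT A VALID PRODUCT — |P|=11 ≠ |A|·|B|=12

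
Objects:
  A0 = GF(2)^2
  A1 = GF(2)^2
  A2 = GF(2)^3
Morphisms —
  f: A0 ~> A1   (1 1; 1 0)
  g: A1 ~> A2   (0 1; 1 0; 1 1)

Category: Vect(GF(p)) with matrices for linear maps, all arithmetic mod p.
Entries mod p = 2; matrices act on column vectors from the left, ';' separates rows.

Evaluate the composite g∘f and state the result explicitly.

Answer: (1 0; 1 1; 0 1)

Derivation:
  e0=(1,0) f~>(1,1) g~>(1,1,0)
  e1=(0,1) f~>(1,0) g~>(0,1,1)
⟦path⟧: (1 0; 1 1; 0 1)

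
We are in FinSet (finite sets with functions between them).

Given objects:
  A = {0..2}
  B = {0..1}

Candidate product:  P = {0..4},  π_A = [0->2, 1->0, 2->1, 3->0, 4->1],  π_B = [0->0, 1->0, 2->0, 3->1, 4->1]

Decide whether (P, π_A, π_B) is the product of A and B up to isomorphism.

|A|·|B| = 3·2 = 6;  |P| = 5
  → cardinalities differ; no bijection possible.

Answer: NOT A VALID PRODUCT — |P|=5 ≠ |A|·|B|=6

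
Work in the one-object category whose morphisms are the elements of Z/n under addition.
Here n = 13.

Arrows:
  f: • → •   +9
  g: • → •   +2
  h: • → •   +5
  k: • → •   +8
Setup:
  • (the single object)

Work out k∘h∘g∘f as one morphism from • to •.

  0 +9≡9 +2≡11 +5≡3 +8≡11  (mod 13)
composite: +11

Answer: +11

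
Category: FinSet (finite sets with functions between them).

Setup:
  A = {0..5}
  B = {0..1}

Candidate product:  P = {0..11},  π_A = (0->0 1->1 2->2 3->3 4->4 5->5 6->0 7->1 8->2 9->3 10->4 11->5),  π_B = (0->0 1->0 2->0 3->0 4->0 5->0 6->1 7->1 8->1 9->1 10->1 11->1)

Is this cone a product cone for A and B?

Answer: VALID PRODUCT

Trace:
|A|·|B| = 6·2 = 12;  |P| = 12
Check the pairing map k ↦ (π_A(k), π_B(k)):
  0 -> (0,0)
  1 -> (1,0)
  2 -> (2,0)
  3 -> (3,0)
  4 -> (4,0)
  5 -> (5,0)
  6 -> (0,1)
  7 -> (1,1)
  8 -> (2,1)
  9 -> (3,1)
  10 -> (4,1)
  11 -> (5,1)
distinct pairs in image: 12 / 12 needed
  → bijection onto A×B; projections well-typed.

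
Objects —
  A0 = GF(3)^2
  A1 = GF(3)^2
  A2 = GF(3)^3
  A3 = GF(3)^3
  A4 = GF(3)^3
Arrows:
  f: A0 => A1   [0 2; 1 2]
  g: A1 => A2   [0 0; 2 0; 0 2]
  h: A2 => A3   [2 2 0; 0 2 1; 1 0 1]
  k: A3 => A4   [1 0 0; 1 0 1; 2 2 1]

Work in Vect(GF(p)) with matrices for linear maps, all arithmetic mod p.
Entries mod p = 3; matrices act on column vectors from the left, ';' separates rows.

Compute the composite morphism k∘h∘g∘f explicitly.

  e0=(1,0) f=>(0,1) g=>(0,0,2) h=>(0,2,2) k=>(0,2,0)
  e1=(0,1) f=>(2,2) g=>(0,1,1) h=>(2,0,1) k=>(2,0,2)
⟦path⟧: [0 2; 2 0; 0 2]

Answer: [0 2; 2 0; 0 2]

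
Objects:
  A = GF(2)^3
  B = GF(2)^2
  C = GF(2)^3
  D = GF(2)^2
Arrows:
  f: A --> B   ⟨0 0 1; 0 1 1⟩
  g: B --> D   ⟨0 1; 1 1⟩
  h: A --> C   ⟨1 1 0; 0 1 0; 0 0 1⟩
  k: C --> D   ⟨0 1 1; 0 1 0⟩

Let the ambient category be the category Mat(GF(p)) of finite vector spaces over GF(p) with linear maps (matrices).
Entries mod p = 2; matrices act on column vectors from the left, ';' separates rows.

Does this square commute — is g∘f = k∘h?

Answer: COMMUTES

Derivation:
Along f;g (path 1):
  e0=(1,0,0) f-->(0,0) g-->(0,0)
  e1=(0,1,0) f-->(0,1) g-->(1,1)
  e2=(0,0,1) f-->(1,1) g-->(1,0)
  result₁ = ⟨0 1 1; 0 1 0⟩
Along h;k (path 2):
  e0=(1,0,0) h-->(1,0,0) k-->(0,0)
  e1=(0,1,0) h-->(1,1,0) k-->(1,1)
  e2=(0,0,1) h-->(0,0,1) k-->(1,0)
  result₂ = ⟨0 1 1; 0 1 0⟩
Equal? YES — commutes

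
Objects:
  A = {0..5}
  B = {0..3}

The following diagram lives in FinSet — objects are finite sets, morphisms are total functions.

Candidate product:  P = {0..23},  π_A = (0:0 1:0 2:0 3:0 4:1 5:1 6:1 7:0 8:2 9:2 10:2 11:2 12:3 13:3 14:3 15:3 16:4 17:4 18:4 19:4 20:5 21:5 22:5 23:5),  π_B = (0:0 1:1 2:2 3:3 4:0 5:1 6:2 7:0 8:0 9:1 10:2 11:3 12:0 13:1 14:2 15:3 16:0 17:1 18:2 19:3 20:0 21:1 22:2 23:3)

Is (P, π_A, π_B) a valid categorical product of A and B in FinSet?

|A|·|B| = 6·4 = 24;  |P| = 24
Check the pairing map k ↦ (π_A(k), π_B(k)):
  0 : (0,0)
  1 : (0,1)
  2 : (0,2)
  3 : (0,3)
  4 : (1,0)
  5 : (1,1)
  6 : (1,2)
  7 : (0,0)  ✗ repeats pair of k=0
  8 : (2,0)
  9 : (2,1)
  10 : (2,2)
  11 : (2,3)
  12 : (3,0)
  13 : (3,1)
  14 : (3,2)
  15 : (3,3)
  16 : (4,0)
  17 : (4,1)
  18 : (4,2)
  19 : (4,3)
  20 : (5,0)
  21 : (5,1)
  22 : (5,2)
  23 : (5,3)
distinct pairs in image: 23 / 24 needed
  → (0,0) hit at k=0 and k=7

Answer: NOT A VALID PRODUCT — duplicate pair at indices 0,7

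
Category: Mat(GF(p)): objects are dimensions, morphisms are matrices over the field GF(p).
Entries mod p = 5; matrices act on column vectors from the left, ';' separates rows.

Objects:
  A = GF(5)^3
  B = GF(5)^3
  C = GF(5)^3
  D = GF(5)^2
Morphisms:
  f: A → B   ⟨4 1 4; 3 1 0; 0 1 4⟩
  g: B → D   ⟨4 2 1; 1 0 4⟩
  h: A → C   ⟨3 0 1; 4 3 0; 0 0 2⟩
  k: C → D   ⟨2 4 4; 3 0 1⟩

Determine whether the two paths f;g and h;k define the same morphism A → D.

Path 1 = f;g:
  e0=(1,0,0) f→(4,3,0) g→(2,4)
  e1=(0,1,0) f→(1,1,1) g→(2,0)
  e2=(0,0,1) f→(4,0,4) g→(0,0)
  composite₁ = ⟨2 2 0; 4 0 0⟩
Path 2 = h;k:
  e0=(1,0,0) h→(3,4,0) k→(2,4)
  e1=(0,1,0) h→(0,3,0) k→(2,0)
  e2=(0,0,1) h→(1,0,2) k→(0,0)
  composite₂ = ⟨2 2 0; 4 0 0⟩
Equal? equal; square commutes

Answer: COMMUTES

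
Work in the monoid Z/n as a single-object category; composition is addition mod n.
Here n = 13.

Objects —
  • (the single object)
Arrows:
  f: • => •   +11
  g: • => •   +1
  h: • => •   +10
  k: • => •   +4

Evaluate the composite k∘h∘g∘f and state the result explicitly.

  0 +11≡11 +1≡12 +10≡9 +4≡0  (mod 13)
⟦path⟧: +0

Answer: +0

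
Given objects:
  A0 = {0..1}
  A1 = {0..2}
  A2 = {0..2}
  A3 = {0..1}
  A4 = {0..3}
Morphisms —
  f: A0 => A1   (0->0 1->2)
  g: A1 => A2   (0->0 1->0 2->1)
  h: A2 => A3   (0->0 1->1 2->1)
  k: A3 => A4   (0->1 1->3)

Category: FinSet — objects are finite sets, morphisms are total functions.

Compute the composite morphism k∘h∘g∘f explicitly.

Answer: (0->1 1->3)

Trace:
  0 f=>0 g=>0 h=>0 k=>1
  1 f=>2 g=>1 h=>1 k=>3
⟦path⟧: (0->1 1->3)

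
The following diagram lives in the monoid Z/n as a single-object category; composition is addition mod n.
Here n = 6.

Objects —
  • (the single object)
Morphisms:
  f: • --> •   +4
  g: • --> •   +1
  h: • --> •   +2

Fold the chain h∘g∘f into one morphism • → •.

Answer: +1

Work:
  0 +4≡4 +1≡5 +2≡1  (mod 6)
composite: +1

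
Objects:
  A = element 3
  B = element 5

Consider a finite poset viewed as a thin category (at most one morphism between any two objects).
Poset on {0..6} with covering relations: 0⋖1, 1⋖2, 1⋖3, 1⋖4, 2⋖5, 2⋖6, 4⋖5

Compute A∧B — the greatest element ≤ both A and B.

Answer: A∧B = 1

Work:
Lower bounds of A=3 and B=5: {0,1}
  0 ≤ 1
  1 ≤ 1
glb = 1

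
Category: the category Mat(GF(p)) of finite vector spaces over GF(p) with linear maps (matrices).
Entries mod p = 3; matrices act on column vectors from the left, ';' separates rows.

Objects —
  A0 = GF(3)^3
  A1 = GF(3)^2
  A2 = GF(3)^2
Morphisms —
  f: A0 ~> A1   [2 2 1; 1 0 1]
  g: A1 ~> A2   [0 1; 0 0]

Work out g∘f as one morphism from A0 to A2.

  e0=[1,0,0] f~>[2,1] g~>[1,0]
  e1=[0,1,0] f~>[2,0] g~>[0,0]
  e2=[0,0,1] f~>[1,1] g~>[1,0]
composite: [1 0 1; 0 0 0]

Answer: [1 0 1; 0 0 0]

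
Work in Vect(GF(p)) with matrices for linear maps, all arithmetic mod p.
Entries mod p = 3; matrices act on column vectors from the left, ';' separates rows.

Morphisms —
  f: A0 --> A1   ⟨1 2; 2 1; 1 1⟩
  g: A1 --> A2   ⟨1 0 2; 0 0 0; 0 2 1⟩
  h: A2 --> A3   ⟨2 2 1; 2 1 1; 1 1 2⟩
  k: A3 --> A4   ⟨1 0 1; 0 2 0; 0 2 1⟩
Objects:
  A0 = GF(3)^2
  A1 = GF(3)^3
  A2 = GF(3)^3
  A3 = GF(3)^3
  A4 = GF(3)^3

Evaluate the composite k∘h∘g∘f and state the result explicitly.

Answer: ⟨0 0; 1 1; 2 2⟩

Trace:
  e0=(1,0) f-->(1,2,1) g-->(0,0,2) h-->(2,2,1) k-->(0,1,2)
  e1=(0,1) f-->(2,1,1) g-->(1,0,0) h-->(2,2,1) k-->(0,1,2)
result: ⟨0 0; 1 1; 2 2⟩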